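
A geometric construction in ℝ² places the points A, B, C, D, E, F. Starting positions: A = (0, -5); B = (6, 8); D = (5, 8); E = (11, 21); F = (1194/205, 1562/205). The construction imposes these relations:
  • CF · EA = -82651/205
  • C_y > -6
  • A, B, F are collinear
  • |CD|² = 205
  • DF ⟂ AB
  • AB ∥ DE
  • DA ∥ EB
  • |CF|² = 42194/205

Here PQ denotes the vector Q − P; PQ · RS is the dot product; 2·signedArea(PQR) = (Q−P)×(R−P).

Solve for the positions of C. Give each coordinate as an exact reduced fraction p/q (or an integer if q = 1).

C = (-1, -5)

1. C_x = -1  [line 11·x + 26·y + 141 = 0 ∩ |CF|² = 42194/205]
2. C_y = -5  [line 11·x + 26·y + 141 = 0 ∩ |CF|² = 42194/205]
   → C = (-1, -5)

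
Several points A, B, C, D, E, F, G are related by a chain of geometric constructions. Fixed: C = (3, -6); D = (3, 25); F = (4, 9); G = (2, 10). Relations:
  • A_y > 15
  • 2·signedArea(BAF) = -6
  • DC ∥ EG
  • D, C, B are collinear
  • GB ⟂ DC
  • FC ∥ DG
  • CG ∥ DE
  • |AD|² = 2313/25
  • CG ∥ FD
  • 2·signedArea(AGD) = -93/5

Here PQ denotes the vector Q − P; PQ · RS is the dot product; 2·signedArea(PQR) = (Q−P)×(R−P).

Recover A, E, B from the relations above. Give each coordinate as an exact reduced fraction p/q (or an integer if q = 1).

A = (18/5, 77/5)
B = (3, 10)
E = (2, 41)

1. E_x = 2  [DC ∥ EG ∩ CG ∥ DE]
2. E_y = 41  [DC ∥ EG ∩ CG ∥ DE]
   → E = (2, 41)
3. B_x = 3  [D, C, B are collinear ∩ GB ⟂ DC]
4. B_y = 10  [D, C, B are collinear ∩ GB ⟂ DC]
   → B = (3, 10)
5. A_x = 18/5  [2·signedArea(AGD) = -93/5 ∩ 2·signedArea(BAF) = -6]
6. A_y = 77/5  [2·signedArea(AGD) = -93/5 ∩ 2·signedArea(BAF) = -6]
   → A = (18/5, 77/5)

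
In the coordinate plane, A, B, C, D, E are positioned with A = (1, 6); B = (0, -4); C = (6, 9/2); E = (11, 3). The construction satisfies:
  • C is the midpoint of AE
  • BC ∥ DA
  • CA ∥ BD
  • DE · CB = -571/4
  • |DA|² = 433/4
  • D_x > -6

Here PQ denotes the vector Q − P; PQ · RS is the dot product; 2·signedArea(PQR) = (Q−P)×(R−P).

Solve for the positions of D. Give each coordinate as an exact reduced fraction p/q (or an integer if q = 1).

D = (-5, -5/2)

1. D_x = -5  [BC ∥ DA ∩ CA ∥ BD]
2. D_y = -5/2  [BC ∥ DA ∩ CA ∥ BD]
   → D = (-5, -5/2)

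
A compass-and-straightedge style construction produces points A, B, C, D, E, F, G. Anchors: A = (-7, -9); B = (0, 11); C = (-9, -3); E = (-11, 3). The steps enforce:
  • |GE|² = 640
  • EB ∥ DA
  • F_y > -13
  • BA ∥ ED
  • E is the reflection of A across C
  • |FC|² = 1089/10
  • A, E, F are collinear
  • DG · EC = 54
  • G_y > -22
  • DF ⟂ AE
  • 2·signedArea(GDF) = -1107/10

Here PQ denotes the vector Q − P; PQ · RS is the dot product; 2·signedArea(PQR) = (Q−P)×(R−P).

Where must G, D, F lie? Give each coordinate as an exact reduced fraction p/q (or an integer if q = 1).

D = (-18, -17)
F = (-57/10, -129/10)
G = (-3, -21)

1. D_x = -18  [EB ∥ DA ∩ BA ∥ ED]
2. D_y = -17  [EB ∥ DA ∩ BA ∥ ED]
   → D = (-18, -17)
3. F_x = -57/10  [A, E, F are collinear ∩ DF ⟂ AE]
4. F_y = -129/10  [A, E, F are collinear ∩ DF ⟂ AE]
   → F = (-57/10, -129/10)
5. G_x = -3  [line -41/10·x + 123/10·y + 246 = 0 ∩ |GE|² = 640]
6. G_y = -21  [line -41/10·x + 123/10·y + 246 = 0 ∩ |GE|² = 640]
   → G = (-3, -21)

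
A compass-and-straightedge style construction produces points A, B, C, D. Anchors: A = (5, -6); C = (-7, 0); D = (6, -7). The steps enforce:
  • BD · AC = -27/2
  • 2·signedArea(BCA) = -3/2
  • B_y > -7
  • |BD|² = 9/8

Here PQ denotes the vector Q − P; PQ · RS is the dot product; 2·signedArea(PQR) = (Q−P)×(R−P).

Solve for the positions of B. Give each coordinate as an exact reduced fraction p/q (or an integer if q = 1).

1. B_x = 21/4  [BD · AC = -27/2 ∩ 2·signedArea(BCA) = -3/2]
2. B_y = -25/4  [BD · AC = -27/2 ∩ 2·signedArea(BCA) = -3/2]
   → B = (21/4, -25/4)

B = (21/4, -25/4)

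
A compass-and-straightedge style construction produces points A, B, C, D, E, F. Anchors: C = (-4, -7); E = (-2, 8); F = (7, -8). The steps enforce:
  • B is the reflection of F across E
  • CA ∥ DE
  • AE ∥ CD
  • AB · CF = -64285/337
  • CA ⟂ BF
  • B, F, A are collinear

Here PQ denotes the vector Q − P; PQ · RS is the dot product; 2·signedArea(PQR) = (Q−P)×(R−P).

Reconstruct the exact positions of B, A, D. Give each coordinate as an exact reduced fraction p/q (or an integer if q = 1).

1. B_x = -11  [B is the reflection of F across E]
2. B_y = 24  [B is the reflection of F across E]
   → B = (-11, 24)
3. A_x = 1324/337  [B, F, A are collinear ∩ CA ⟂ BF]
4. A_y = -856/337  [B, F, A are collinear ∩ CA ⟂ BF]
   → A = (1324/337, -856/337)
5. D_x = -3346/337  [CA ∥ DE ∩ AE ∥ CD]
6. D_y = 1193/337  [CA ∥ DE ∩ AE ∥ CD]
   → D = (-3346/337, 1193/337)

A = (1324/337, -856/337)
B = (-11, 24)
D = (-3346/337, 1193/337)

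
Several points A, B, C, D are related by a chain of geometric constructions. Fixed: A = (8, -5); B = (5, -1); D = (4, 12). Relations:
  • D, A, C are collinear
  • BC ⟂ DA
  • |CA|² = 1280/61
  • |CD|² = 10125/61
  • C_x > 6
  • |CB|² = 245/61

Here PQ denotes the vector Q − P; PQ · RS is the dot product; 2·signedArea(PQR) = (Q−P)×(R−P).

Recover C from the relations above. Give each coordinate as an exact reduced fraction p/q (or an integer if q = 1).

1. C_x = 424/61  [D, A, C are collinear ∩ BC ⟂ DA]
2. C_y = -33/61  [D, A, C are collinear ∩ BC ⟂ DA]
   → C = (424/61, -33/61)

C = (424/61, -33/61)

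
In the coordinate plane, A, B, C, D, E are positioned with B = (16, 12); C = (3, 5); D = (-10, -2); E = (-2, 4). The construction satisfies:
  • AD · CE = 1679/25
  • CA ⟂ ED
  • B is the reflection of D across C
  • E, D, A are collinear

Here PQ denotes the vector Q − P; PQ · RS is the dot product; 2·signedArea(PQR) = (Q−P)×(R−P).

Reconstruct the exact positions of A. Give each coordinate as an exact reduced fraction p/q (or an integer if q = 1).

1. A_x = 42/25  [E, D, A are collinear ∩ CA ⟂ ED]
2. A_y = 169/25  [E, D, A are collinear ∩ CA ⟂ ED]
   → A = (42/25, 169/25)

A = (42/25, 169/25)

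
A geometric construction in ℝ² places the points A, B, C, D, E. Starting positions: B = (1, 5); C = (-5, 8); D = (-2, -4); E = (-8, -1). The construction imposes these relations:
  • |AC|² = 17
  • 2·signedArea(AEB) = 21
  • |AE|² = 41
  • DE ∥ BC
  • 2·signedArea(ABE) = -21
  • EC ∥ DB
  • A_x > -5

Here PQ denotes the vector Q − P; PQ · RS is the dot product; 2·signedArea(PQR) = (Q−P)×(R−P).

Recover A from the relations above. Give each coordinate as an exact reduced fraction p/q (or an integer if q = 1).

A = (-4, 4)

1. A_x = -4  [line 6·x + -9·y + 60 = 0 ∩ |AE|² = 41]
2. A_y = 4  [line 6·x + -9·y + 60 = 0 ∩ |AE|² = 41]
   → A = (-4, 4)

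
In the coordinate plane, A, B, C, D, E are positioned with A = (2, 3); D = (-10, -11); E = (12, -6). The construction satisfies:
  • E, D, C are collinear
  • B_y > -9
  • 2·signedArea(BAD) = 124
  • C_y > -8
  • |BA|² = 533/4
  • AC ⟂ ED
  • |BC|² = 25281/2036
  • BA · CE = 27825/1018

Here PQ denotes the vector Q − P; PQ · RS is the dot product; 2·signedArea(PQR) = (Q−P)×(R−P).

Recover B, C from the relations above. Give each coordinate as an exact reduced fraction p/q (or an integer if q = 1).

1. C_x = 2258/509  [E, D, C are collinear ∩ AC ⟂ ED]
2. C_y = -3929/509  [E, D, C are collinear ∩ AC ⟂ ED]
   → C = (2258/509, -3929/509)
3. B_x = 1  [2·signedArea(BAD) = 124 ∩ BA · CE = 27825/1018]
4. B_y = -17/2  [2·signedArea(BAD) = 124 ∩ BA · CE = 27825/1018]
   → B = (1, -17/2)

B = (1, -17/2)
C = (2258/509, -3929/509)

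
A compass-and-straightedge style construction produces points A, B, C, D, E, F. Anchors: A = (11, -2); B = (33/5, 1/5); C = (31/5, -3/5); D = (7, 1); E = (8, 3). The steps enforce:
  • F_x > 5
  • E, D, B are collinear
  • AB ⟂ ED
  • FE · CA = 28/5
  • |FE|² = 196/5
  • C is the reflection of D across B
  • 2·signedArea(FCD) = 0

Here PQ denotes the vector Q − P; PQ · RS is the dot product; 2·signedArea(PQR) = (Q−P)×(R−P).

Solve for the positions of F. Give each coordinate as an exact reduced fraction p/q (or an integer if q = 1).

F = (26/5, -13/5)

1. F_x = 26/5  [2·signedArea(FCD) = 0 ∩ FE · CA = 28/5]
2. F_y = -13/5  [2·signedArea(FCD) = 0 ∩ FE · CA = 28/5]
   → F = (26/5, -13/5)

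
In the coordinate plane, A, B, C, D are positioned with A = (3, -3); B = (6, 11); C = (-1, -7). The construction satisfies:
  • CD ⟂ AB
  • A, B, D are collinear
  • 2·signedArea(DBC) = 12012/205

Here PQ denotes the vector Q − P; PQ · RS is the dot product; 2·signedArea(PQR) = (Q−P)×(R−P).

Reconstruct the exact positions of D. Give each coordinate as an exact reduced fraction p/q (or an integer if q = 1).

1. D_x = 411/205  [A, B, D are collinear ∩ CD ⟂ AB]
2. D_y = -1567/205  [A, B, D are collinear ∩ CD ⟂ AB]
   → D = (411/205, -1567/205)

D = (411/205, -1567/205)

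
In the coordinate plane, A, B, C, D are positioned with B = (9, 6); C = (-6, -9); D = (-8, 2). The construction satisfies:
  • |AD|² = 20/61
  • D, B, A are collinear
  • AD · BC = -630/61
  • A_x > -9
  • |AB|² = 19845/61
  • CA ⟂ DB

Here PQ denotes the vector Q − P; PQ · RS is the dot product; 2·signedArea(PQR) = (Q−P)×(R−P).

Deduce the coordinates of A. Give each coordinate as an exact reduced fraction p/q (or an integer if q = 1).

1. A_x = -522/61  [D, B, A are collinear ∩ CA ⟂ DB]
2. A_y = 114/61  [D, B, A are collinear ∩ CA ⟂ DB]
   → A = (-522/61, 114/61)

A = (-522/61, 114/61)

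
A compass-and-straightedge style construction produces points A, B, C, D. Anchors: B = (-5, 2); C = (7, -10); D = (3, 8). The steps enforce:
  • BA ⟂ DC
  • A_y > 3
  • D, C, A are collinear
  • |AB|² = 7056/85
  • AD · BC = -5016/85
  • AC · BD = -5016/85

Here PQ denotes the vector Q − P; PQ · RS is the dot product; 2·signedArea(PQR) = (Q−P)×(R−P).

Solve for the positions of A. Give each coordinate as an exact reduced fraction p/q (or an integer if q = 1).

A = (331/85, 338/85)

1. A_x = 331/85  [D, C, A are collinear ∩ BA ⟂ DC]
2. A_y = 338/85  [D, C, A are collinear ∩ BA ⟂ DC]
   → A = (331/85, 338/85)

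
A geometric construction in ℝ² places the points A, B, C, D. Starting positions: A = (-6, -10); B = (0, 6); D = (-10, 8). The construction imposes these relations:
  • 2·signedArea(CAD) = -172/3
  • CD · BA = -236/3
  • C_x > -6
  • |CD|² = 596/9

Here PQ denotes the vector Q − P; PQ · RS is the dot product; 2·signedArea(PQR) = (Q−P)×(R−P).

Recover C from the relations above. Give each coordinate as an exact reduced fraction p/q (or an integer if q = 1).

C = (-16/3, 4/3)

1. C_x = -16/3  [CD · BA = -236/3 ∩ 2·signedArea(CAD) = -172/3]
2. C_y = 4/3  [CD · BA = -236/3 ∩ 2·signedArea(CAD) = -172/3]
   → C = (-16/3, 4/3)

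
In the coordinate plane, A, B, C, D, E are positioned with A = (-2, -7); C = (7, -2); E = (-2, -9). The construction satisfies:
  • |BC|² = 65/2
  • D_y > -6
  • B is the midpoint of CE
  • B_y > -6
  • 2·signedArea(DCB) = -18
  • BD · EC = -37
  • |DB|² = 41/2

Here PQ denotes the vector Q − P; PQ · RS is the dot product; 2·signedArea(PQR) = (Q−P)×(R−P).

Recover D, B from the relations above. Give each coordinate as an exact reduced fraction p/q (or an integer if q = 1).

1. B_x = 5/2  [B is the midpoint of CE]
2. B_y = -11/2  [B is the midpoint of CE]
   → B = (5/2, -11/2)
3. D_x = -2  [2·signedArea(DCB) = -18 ∩ BD · EC = -37]
4. D_y = -5  [2·signedArea(DCB) = -18 ∩ BD · EC = -37]
   → D = (-2, -5)

B = (5/2, -11/2)
D = (-2, -5)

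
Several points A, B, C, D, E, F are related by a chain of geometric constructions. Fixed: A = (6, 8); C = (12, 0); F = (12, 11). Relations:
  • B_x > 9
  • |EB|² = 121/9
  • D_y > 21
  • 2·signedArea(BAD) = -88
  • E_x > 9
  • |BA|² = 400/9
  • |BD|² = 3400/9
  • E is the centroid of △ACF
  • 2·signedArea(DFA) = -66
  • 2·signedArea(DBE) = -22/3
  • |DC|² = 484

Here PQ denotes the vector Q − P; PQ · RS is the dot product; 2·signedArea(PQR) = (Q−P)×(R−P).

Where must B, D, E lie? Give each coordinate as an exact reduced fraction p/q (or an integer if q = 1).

1. D_x = 12  [line 3·x + -6·y + 96 = 0 ∩ |DC|² = 484]
2. D_y = 22  [line 3·x + -6·y + 96 = 0 ∩ |DC|² = 484]
   → D = (12, 22)
3. E_x = 10  [E is the centroid of △ACF]
4. E_y = 19/3  [E is the centroid of △ACF]
   → E = (10, 19/3)
5. B_x = 10  [2·signedArea(BAD) = -88 ∩ 2·signedArea(DBE) = -22/3]
6. B_y = 8/3  [2·signedArea(BAD) = -88 ∩ 2·signedArea(DBE) = -22/3]
   → B = (10, 8/3)

B = (10, 8/3)
D = (12, 22)
E = (10, 19/3)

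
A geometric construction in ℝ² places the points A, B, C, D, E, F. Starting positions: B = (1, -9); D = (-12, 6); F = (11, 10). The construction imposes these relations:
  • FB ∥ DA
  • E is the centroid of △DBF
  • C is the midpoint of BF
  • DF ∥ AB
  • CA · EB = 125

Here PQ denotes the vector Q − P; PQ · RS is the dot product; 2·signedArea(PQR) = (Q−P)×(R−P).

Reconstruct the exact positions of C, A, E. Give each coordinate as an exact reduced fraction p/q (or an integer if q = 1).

1. C_x = 6  [C is the midpoint of BF]
2. C_y = 1/2  [C is the midpoint of BF]
   → C = (6, 1/2)
3. A_x = -22  [DF ∥ AB ∩ FB ∥ DA]
4. A_y = -13  [DF ∥ AB ∩ FB ∥ DA]
   → A = (-22, -13)
5. E_x = 0  [E is the centroid of △DBF]
6. E_y = 7/3  [E is the centroid of △DBF]
   → E = (0, 7/3)

A = (-22, -13)
C = (6, 1/2)
E = (0, 7/3)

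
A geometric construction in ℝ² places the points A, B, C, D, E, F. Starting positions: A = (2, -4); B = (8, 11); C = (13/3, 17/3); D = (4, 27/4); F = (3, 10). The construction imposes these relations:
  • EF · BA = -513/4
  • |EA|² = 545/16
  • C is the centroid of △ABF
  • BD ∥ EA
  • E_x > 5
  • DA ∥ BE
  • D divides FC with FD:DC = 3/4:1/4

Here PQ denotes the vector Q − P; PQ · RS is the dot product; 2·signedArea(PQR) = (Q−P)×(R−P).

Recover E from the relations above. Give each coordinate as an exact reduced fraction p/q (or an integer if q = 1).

1. E_x = 6  [BD ∥ EA ∩ DA ∥ BE]
2. E_y = 1/4  [BD ∥ EA ∩ DA ∥ BE]
   → E = (6, 1/4)

E = (6, 1/4)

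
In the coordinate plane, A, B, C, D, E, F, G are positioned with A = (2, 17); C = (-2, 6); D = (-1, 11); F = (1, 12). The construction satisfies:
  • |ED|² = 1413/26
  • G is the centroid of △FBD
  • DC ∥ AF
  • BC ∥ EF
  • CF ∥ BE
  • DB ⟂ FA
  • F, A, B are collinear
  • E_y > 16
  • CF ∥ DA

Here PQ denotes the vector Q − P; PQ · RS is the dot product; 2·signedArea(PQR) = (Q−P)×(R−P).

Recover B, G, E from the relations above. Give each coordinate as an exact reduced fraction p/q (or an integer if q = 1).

B = (19/26, 277/26)
E = (97/26, 433/26)
G = (19/78, 875/78)

1. B_x = 19/26  [F, A, B are collinear ∩ DB ⟂ FA]
2. B_y = 277/26  [F, A, B are collinear ∩ DB ⟂ FA]
   → B = (19/26, 277/26)
3. G_x = 19/78  [G is the centroid of △FBD]
4. G_y = 875/78  [G is the centroid of △FBD]
   → G = (19/78, 875/78)
5. E_x = 97/26  [BC ∥ EF ∩ CF ∥ BE]
6. E_y = 433/26  [BC ∥ EF ∩ CF ∥ BE]
   → E = (97/26, 433/26)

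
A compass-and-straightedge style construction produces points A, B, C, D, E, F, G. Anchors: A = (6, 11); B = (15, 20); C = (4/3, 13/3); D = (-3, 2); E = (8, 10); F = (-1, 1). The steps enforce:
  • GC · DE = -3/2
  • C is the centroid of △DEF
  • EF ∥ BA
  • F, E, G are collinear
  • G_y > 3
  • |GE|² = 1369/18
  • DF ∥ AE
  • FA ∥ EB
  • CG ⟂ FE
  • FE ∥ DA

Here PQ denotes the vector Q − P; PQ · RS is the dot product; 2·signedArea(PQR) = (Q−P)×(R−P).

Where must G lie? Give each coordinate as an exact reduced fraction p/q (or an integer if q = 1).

1. G_x = 11/6  [F, E, G are collinear ∩ CG ⟂ FE]
2. G_y = 23/6  [F, E, G are collinear ∩ CG ⟂ FE]
   → G = (11/6, 23/6)

G = (11/6, 23/6)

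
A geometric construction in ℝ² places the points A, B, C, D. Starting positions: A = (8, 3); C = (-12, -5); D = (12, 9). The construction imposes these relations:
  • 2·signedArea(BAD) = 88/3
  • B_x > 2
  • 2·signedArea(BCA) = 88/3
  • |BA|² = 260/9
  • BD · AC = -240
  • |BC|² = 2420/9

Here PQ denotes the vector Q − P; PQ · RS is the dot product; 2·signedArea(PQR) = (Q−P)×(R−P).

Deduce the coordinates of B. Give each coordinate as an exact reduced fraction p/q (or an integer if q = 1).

B = (8/3, 7/3)

1. B_x = 8/3  [2·signedArea(BCA) = 88/3 ∩ 2·signedArea(BAD) = 88/3]
2. B_y = 7/3  [2·signedArea(BCA) = 88/3 ∩ 2·signedArea(BAD) = 88/3]
   → B = (8/3, 7/3)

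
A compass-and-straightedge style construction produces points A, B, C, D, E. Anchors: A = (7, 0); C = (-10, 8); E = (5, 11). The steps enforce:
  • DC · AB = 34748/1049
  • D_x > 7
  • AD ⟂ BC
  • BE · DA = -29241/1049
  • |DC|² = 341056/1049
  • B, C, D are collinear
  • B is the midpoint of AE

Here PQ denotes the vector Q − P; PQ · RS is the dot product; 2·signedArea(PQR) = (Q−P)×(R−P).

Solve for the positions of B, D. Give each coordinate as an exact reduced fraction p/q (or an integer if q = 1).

1. B_x = 6  [B is the midpoint of AE]
2. B_y = 11/2  [B is the midpoint of AE]
   → B = (6, 11/2)
3. D_x = 8198/1049  [B, C, D are collinear ∩ AD ⟂ BC]
4. D_y = 5472/1049  [B, C, D are collinear ∩ AD ⟂ BC]
   → D = (8198/1049, 5472/1049)

B = (6, 11/2)
D = (8198/1049, 5472/1049)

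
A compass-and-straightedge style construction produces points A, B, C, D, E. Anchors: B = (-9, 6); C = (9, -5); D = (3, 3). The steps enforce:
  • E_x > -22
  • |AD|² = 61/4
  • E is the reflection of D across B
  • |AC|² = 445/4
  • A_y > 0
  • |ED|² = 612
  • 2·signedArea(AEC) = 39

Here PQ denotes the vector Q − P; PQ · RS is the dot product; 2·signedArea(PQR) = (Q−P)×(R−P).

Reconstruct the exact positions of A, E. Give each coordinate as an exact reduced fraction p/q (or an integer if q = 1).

A = (0, 1/2)
E = (-21, 9)

1. E_x = -21  [E is the reflection of D across B]
2. E_y = 9  [E is the reflection of D across B]
   → E = (-21, 9)
3. A_x = 0  [line 14·x + 30·y + -15 = 0 ∩ |AD|² = 61/4]
4. A_y = 1/2  [line 14·x + 30·y + -15 = 0 ∩ |AD|² = 61/4]
   → A = (0, 1/2)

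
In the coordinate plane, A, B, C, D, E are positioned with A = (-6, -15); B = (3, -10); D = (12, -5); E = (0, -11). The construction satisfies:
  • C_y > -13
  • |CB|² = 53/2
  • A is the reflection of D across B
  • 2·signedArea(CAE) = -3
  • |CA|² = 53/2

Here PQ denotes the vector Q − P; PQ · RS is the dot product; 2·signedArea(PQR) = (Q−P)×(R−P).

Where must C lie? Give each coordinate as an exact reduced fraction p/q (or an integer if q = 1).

C = (-3/2, -25/2)

1. C_x = -3/2  [line -4·x + 6·y + 69 = 0 ∩ |CA|² = 53/2]
2. C_y = -25/2  [line -4·x + 6·y + 69 = 0 ∩ |CA|² = 53/2]
   → C = (-3/2, -25/2)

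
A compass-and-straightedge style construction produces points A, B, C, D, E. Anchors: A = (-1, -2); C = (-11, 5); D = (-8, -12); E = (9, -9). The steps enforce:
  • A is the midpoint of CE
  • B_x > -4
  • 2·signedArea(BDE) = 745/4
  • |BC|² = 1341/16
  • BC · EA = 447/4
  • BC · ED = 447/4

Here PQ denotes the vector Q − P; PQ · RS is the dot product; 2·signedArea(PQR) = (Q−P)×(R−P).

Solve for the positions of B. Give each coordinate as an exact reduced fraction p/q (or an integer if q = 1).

1. B_x = -7/2  [BC · ED = 447/4 ∩ 2·signedArea(BDE) = 745/4]
2. B_y = -1/4  [BC · ED = 447/4 ∩ 2·signedArea(BDE) = 745/4]
   → B = (-7/2, -1/4)

B = (-7/2, -1/4)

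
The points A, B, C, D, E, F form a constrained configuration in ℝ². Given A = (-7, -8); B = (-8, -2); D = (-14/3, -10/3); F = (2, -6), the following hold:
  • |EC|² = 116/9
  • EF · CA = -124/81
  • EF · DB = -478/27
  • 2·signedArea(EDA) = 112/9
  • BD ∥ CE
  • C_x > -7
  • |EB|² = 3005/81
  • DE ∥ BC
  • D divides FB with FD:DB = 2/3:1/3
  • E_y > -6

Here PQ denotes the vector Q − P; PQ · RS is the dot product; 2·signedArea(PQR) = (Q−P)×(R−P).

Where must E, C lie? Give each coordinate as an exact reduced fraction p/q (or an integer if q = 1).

1. E_x = -29/9  [EF · DB = -478/27 ∩ 2·signedArea(EDA) = 112/9]
2. E_y = -52/9  [EF · DB = -478/27 ∩ 2·signedArea(EDA) = 112/9]
   → E = (-29/9, -52/9)
3. C_x = -59/9  [EF · CA = -124/81 ∩ BD ∥ CE]
4. C_y = -40/9  [EF · CA = -124/81 ∩ BD ∥ CE]
   → C = (-59/9, -40/9)

C = (-59/9, -40/9)
E = (-29/9, -52/9)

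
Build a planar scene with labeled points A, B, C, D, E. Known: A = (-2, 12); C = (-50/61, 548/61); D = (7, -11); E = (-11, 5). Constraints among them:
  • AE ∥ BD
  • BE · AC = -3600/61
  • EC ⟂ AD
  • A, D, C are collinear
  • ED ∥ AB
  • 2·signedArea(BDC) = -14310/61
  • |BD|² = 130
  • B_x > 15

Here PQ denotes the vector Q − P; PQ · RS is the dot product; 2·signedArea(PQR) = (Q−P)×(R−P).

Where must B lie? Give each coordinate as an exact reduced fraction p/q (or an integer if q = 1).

B = (16, -4)

1. B_x = 16  [AE ∥ BD ∩ ED ∥ AB]
2. B_y = -4  [AE ∥ BD ∩ ED ∥ AB]
   → B = (16, -4)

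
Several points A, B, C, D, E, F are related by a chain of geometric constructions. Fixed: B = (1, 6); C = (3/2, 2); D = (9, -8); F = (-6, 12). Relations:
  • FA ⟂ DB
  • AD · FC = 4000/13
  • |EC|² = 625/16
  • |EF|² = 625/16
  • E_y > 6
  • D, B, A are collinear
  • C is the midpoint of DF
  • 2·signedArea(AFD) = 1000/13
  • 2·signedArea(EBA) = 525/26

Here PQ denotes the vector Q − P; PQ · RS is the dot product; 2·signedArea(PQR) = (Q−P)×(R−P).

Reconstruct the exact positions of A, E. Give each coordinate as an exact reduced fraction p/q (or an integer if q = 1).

A = (-43/13, 176/13)
E = (-9/4, 7)

1. A_x = -43/13  [D, B, A are collinear ∩ FA ⟂ DB]
2. A_y = 176/13  [D, B, A are collinear ∩ FA ⟂ DB]
   → A = (-43/13, 176/13)
3. E_x = -9/4  [line -98/13·x + -56/13·y + 343/26 = 0 ∩ |EC|² = 625/16]
4. E_y = 7  [line -98/13·x + -56/13·y + 343/26 = 0 ∩ |EC|² = 625/16]
   → E = (-9/4, 7)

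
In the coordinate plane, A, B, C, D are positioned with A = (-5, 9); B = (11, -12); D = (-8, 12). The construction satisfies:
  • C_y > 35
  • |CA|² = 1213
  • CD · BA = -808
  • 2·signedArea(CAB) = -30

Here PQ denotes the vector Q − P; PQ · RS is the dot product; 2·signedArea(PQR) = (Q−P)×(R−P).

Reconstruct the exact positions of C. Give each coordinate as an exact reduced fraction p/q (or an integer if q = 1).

C = (-27, 36)

1. C_x = -27  [CD · BA = -808 ∩ 2·signedArea(CAB) = -30]
2. C_y = 36  [CD · BA = -808 ∩ 2·signedArea(CAB) = -30]
   → C = (-27, 36)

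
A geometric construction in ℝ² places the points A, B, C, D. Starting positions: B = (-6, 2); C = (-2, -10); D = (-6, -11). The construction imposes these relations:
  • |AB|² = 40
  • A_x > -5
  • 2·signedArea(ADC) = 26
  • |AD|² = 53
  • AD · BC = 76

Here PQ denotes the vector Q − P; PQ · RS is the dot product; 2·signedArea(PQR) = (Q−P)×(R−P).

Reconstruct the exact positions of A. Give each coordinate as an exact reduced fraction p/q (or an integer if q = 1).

1. A_x = -4  [AD · BC = 76 ∩ 2·signedArea(ADC) = 26]
2. A_y = -4  [AD · BC = 76 ∩ 2·signedArea(ADC) = 26]
   → A = (-4, -4)

A = (-4, -4)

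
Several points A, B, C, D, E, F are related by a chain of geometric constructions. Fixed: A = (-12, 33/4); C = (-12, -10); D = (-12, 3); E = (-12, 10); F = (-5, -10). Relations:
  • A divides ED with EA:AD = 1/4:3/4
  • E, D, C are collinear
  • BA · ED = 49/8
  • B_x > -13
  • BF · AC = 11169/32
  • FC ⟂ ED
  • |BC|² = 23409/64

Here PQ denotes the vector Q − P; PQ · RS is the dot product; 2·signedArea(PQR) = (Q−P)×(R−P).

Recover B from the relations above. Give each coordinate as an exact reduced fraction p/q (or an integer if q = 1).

1. B_y = 73/8  [BA · ED = 49/8]
2. B_x = -12  [|BC|² = 23409/64]
   → B = (-12, 73/8)

B = (-12, 73/8)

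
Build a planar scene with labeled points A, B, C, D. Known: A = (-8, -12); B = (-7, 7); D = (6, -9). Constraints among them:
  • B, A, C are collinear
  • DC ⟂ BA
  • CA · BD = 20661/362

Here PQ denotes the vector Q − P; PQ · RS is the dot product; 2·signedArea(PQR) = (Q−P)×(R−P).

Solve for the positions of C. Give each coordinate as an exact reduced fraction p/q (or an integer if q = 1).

C = (-2825/362, -2995/362)

1. C_x = -2825/362  [B, A, C are collinear ∩ DC ⟂ BA]
2. C_y = -2995/362  [B, A, C are collinear ∩ DC ⟂ BA]
   → C = (-2825/362, -2995/362)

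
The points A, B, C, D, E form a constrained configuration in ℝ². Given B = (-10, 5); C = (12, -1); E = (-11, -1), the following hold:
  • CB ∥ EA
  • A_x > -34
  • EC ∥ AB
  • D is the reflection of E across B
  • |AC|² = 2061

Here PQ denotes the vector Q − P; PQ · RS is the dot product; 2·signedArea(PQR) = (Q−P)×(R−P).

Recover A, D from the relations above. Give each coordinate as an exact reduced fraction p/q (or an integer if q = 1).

1. A_x = -33  [EC ∥ AB ∩ CB ∥ EA]
2. A_y = 5  [EC ∥ AB ∩ CB ∥ EA]
   → A = (-33, 5)
3. D_x = -9  [D is the reflection of E across B]
4. D_y = 11  [D is the reflection of E across B]
   → D = (-9, 11)

A = (-33, 5)
D = (-9, 11)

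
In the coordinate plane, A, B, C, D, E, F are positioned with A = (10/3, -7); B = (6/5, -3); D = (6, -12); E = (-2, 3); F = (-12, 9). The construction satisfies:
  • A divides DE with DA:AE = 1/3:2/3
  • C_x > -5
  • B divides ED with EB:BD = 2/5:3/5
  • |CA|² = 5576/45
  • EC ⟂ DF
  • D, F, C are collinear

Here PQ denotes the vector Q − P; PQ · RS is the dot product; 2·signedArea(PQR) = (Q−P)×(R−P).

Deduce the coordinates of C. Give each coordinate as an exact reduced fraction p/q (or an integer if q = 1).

C = (-24/5, 3/5)

1. C_x = -24/5  [D, F, C are collinear ∩ EC ⟂ DF]
2. C_y = 3/5  [D, F, C are collinear ∩ EC ⟂ DF]
   → C = (-24/5, 3/5)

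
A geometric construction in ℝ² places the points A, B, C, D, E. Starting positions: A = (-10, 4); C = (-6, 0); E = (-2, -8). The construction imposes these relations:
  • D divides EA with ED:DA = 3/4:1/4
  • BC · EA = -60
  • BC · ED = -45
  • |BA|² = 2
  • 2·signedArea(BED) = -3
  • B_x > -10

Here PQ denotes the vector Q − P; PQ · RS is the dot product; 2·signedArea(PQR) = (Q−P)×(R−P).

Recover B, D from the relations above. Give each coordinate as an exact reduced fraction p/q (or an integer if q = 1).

B = (-9, 3)
D = (-8, 1)

1. D_x = -8  [D divides EA with ED:DA = 3/4:1/4]
2. D_y = 1  [D divides EA with ED:DA = 3/4:1/4]
   → D = (-8, 1)
3. B_x = -9  [2·signedArea(BED) = -3 ∩ BC · EA = -60]
4. B_y = 3  [2·signedArea(BED) = -3 ∩ BC · EA = -60]
   → B = (-9, 3)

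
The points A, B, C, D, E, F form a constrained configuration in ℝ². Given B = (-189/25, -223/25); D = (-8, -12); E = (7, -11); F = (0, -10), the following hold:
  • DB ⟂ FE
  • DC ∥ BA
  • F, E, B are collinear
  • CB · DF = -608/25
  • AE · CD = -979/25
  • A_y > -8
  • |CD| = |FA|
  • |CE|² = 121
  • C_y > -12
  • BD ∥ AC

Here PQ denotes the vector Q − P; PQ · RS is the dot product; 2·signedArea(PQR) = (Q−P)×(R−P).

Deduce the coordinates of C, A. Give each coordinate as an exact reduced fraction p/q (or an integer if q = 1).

1. C_x = -4  [line -8·x + -2·y + -54 = 0 ∩ |CE|² = 121]
2. C_y = -11  [line -8·x + -2·y + -54 = 0 ∩ |CE|² = 121]
   → C = (-4, -11)
3. A_x = -89/25  [BD ∥ AC ∩ DC ∥ BA]
4. A_y = -198/25  [BD ∥ AC ∩ DC ∥ BA]
   → A = (-89/25, -198/25)

A = (-89/25, -198/25)
C = (-4, -11)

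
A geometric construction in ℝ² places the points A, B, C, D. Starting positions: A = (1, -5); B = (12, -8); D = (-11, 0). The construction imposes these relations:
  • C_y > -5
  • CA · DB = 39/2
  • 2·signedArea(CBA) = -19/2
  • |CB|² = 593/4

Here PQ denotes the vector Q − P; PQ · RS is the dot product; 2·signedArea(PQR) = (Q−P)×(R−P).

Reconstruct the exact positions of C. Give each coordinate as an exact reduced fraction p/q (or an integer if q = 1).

1. C_x = 1/2  [2·signedArea(CBA) = -19/2 ∩ CA · DB = 39/2]
2. C_y = -4  [2·signedArea(CBA) = -19/2 ∩ CA · DB = 39/2]
   → C = (1/2, -4)

C = (1/2, -4)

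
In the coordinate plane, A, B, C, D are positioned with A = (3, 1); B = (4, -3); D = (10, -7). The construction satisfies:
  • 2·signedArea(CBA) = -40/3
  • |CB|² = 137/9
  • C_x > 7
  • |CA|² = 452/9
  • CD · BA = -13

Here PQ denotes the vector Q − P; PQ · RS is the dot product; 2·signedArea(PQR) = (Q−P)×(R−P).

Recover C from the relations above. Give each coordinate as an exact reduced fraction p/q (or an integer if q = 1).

1. C_x = 23/3  [2·signedArea(CBA) = -40/3 ∩ CD · BA = -13]
2. C_y = -13/3  [2·signedArea(CBA) = -40/3 ∩ CD · BA = -13]
   → C = (23/3, -13/3)

C = (23/3, -13/3)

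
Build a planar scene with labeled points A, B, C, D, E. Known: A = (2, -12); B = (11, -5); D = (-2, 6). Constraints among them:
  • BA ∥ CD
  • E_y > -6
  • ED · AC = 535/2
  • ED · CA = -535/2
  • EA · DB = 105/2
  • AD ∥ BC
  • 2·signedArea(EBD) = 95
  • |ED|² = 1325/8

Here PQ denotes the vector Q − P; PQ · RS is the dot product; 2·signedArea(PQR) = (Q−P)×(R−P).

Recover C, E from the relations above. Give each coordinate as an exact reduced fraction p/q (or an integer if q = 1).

C = (7, 13)
E = (13/4, -23/4)

1. C_x = 7  [BA ∥ CD ∩ AD ∥ BC]
2. C_y = 13  [BA ∥ CD ∩ AD ∥ BC]
   → C = (7, 13)
3. E_x = 13/4  [ED · AC = 535/2 ∩ EA · DB = 105/2]
4. E_y = -23/4  [ED · AC = 535/2 ∩ EA · DB = 105/2]
   → E = (13/4, -23/4)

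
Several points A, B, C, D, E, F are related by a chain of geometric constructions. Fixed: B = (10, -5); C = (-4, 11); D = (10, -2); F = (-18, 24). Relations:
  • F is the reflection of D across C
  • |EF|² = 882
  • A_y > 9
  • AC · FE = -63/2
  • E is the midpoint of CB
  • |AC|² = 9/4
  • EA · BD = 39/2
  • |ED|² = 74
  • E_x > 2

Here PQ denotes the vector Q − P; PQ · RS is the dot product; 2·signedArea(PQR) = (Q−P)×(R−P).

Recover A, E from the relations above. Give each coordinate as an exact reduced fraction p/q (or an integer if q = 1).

1. E_x = 3  [E is the midpoint of CB]
2. E_y = 3  [E is the midpoint of CB]
   → E = (3, 3)
3. A_x = -4  [AC · FE = -63/2 ∩ EA · BD = 39/2]
4. A_y = 19/2  [AC · FE = -63/2 ∩ EA · BD = 39/2]
   → A = (-4, 19/2)

A = (-4, 19/2)
E = (3, 3)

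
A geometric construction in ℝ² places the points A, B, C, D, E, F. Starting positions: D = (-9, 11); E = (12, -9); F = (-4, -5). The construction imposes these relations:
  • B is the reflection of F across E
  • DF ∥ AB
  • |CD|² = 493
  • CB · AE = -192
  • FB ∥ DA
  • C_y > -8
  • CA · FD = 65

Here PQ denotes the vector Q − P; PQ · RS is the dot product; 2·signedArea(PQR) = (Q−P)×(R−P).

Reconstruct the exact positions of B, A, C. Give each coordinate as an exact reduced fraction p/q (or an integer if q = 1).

1. B_x = 28  [B is the reflection of F across E]
2. B_y = -13  [B is the reflection of F across E]
   → B = (28, -13)
3. A_x = 23  [DF ∥ AB ∩ FB ∥ DA]
4. A_y = 3  [DF ∥ AB ∩ FB ∥ DA]
   → A = (23, 3)
5. C_x = 4  [CB · AE = -192 ∩ CA · FD = 65]
6. C_y = -7  [CB · AE = -192 ∩ CA · FD = 65]
   → C = (4, -7)

A = (23, 3)
B = (28, -13)
C = (4, -7)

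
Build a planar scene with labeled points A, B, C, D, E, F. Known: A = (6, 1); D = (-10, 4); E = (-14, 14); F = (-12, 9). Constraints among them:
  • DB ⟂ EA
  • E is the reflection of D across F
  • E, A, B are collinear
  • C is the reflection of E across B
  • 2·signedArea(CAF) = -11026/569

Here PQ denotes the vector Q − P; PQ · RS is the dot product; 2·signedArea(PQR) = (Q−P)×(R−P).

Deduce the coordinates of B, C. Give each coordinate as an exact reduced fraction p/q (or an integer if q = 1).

B = (-3766/569, 5236/569)
C = (434/569, 2506/569)

1. B_x = -3766/569  [E, A, B are collinear ∩ DB ⟂ EA]
2. B_y = 5236/569  [E, A, B are collinear ∩ DB ⟂ EA]
   → B = (-3766/569, 5236/569)
3. C_x = 434/569  [C is the reflection of E across B]
4. C_y = 2506/569  [C is the reflection of E across B]
   → C = (434/569, 2506/569)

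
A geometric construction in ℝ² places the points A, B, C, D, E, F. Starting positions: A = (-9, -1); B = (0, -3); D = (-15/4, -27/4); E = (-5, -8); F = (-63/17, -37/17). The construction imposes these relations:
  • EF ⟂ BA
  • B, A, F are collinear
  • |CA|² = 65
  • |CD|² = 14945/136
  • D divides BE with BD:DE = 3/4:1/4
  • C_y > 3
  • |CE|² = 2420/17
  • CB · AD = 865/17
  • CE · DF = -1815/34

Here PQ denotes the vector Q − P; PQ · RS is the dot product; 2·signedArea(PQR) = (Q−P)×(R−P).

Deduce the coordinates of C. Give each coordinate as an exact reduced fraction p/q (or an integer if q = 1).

C = (-41/17, 62/17)

1. C_x = -41/17  [CE · DF = -1815/34 ∩ CB · AD = 865/17]
2. C_y = 62/17  [CE · DF = -1815/34 ∩ CB · AD = 865/17]
   → C = (-41/17, 62/17)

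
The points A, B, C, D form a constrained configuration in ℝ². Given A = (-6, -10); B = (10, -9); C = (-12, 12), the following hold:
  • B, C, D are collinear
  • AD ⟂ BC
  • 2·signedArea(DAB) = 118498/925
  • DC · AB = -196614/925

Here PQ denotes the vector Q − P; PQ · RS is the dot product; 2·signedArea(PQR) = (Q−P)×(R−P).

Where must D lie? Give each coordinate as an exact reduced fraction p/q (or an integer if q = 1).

1. D_x = 1968/925  [B, C, D are collinear ∩ AD ⟂ BC]
2. D_y = -1374/925  [B, C, D are collinear ∩ AD ⟂ BC]
   → D = (1968/925, -1374/925)

D = (1968/925, -1374/925)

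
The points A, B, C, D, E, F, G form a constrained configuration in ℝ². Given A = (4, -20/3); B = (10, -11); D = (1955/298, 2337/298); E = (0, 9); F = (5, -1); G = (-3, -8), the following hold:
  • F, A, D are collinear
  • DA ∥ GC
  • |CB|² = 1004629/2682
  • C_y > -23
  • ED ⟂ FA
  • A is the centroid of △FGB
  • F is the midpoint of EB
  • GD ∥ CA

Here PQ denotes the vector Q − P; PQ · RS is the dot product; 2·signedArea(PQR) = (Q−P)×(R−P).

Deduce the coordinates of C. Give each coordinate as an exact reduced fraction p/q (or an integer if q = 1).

1. C_x = -1657/298  [GD ∥ CA ∩ DA ∥ GC]
2. C_y = -20123/894  [GD ∥ CA ∩ DA ∥ GC]
   → C = (-1657/298, -20123/894)

C = (-1657/298, -20123/894)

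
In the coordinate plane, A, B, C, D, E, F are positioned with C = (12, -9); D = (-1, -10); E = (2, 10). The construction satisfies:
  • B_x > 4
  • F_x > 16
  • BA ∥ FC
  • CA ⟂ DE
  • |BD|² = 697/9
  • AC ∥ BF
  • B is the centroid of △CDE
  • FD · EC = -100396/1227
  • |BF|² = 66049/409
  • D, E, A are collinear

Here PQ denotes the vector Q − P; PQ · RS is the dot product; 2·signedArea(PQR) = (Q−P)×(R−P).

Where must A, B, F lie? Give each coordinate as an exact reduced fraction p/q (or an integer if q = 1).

A = (-232/409, -2910/409)
B = (13/3, -3)
F = (20737/1227, -1998/409)

1. A_x = -232/409  [D, E, A are collinear ∩ CA ⟂ DE]
2. A_y = -2910/409  [D, E, A are collinear ∩ CA ⟂ DE]
   → A = (-232/409, -2910/409)
3. B_x = 13/3  [B is the centroid of △CDE]
4. B_y = -3  [B is the centroid of △CDE]
   → B = (13/3, -3)
5. F_x = 20737/1227  [BA ∥ FC ∩ AC ∥ BF]
6. F_y = -1998/409  [BA ∥ FC ∩ AC ∥ BF]
   → F = (20737/1227, -1998/409)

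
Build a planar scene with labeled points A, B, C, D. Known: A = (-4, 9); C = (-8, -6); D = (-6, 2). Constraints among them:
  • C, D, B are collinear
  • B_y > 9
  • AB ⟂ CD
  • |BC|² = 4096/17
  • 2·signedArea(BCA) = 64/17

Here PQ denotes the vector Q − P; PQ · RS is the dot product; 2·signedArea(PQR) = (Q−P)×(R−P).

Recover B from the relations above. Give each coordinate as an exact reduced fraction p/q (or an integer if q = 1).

1. B_x = -72/17  [C, D, B are collinear ∩ AB ⟂ CD]
2. B_y = 154/17  [C, D, B are collinear ∩ AB ⟂ CD]
   → B = (-72/17, 154/17)

B = (-72/17, 154/17)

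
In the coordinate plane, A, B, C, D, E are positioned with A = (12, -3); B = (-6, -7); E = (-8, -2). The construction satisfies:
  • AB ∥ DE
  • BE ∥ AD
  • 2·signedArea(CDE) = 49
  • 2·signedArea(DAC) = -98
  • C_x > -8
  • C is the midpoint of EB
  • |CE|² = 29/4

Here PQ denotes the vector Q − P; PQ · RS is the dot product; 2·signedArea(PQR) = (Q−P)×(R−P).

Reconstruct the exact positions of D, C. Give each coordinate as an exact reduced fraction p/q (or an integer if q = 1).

1. D_x = 10  [AB ∥ DE ∩ BE ∥ AD]
2. D_y = 2  [AB ∥ DE ∩ BE ∥ AD]
   → D = (10, 2)
3. C_x = -7  [C is the midpoint of EB]
4. C_y = -9/2  [C is the midpoint of EB]
   → C = (-7, -9/2)

C = (-7, -9/2)
D = (10, 2)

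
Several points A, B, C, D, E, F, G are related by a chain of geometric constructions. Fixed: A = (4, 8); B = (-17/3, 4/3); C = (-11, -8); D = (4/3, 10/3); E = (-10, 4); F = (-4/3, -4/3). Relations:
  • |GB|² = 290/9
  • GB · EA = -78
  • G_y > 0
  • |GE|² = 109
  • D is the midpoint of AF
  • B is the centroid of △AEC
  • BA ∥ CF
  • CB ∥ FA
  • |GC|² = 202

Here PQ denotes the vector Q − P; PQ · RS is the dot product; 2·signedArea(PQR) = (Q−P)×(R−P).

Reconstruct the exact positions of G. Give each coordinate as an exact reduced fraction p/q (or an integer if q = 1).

1. G_x = 0  [line -14·x + -4·y + 4 = 0 ∩ |GC|² = 202]
2. G_y = 1  [line -14·x + -4·y + 4 = 0 ∩ |GC|² = 202]
   → G = (0, 1)

G = (0, 1)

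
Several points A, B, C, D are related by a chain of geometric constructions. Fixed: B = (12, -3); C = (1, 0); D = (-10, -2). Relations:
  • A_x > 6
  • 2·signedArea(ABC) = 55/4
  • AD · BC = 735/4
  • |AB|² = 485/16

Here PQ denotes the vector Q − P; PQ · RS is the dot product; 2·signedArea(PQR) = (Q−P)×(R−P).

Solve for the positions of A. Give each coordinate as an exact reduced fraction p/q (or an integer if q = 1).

A = (13/2, -11/4)

1. A_x = 13/2  [2·signedArea(ABC) = 55/4 ∩ AD · BC = 735/4]
2. A_y = -11/4  [2·signedArea(ABC) = 55/4 ∩ AD · BC = 735/4]
   → A = (13/2, -11/4)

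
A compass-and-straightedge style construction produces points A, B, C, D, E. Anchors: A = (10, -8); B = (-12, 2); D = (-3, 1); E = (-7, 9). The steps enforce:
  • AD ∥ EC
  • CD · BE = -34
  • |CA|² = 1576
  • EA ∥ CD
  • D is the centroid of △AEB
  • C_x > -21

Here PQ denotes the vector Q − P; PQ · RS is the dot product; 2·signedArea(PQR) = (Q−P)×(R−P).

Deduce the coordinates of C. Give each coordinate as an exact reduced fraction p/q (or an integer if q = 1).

1. C_x = -20  [EA ∥ CD ∩ AD ∥ EC]
2. C_y = 18  [EA ∥ CD ∩ AD ∥ EC]
   → C = (-20, 18)

C = (-20, 18)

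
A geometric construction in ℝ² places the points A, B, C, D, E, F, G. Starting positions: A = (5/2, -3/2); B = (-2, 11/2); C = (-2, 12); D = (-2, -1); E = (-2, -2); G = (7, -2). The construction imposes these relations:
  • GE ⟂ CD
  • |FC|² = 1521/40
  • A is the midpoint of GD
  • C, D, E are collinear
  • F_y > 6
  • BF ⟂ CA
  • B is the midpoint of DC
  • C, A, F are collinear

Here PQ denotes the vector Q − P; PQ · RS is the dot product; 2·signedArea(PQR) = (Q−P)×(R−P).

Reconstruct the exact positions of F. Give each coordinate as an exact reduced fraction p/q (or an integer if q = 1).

F = (-1/20, 123/20)

1. F_x = -1/20  [C, A, F are collinear ∩ BF ⟂ CA]
2. F_y = 123/20  [C, A, F are collinear ∩ BF ⟂ CA]
   → F = (-1/20, 123/20)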